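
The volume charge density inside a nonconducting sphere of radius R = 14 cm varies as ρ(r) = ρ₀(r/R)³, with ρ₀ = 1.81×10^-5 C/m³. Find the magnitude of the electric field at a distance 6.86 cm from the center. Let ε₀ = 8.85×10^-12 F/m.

By spherical symmetry E is radial; choose a Gaussian sphere of radius r = 6.86 cm (r < R).
Q_enc = ∫₀^r ρ(r')·4πr'² dr' = (4πρ₀/R³) ∫₀^r r'^5 dr' = 4πρ₀ r^6/(6·R³) = 1.44×10^-9 C.
Gauss's law: E·4πr² = Q_enc/ε₀.
E = |Q_enc|/(4πε₀r²) = (1.44×10^-9)/(4π·8.85×10^-12·(0.0686)²) = 2.75e3 N/C.

|E| ≈ 2.75e3 N/C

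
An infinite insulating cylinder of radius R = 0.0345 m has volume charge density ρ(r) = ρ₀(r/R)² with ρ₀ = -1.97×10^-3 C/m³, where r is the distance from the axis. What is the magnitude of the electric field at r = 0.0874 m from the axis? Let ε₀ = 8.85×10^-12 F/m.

|E| ≈ 7.58×10^5 V/m

By cylindrical symmetry E is radial; use a coaxial Gaussian cylinder of radius 0.0874 m and length L (r > R, full charge per length enclosed).
λ_enc = 2π ∫₀^R ρ₀(r'/R)^2 r' dr' = 2πρ₀R²/4 = -3.683e-6 C/m.
Applying ∮E·dA = Q_enc/ε₀ with the end caps contributing no flux:
E = |λ_enc|/(2πε₀r) = (3.683×10^-6)/(2π·8.85×10^-12·0.0874) = 7.58e5 N/C.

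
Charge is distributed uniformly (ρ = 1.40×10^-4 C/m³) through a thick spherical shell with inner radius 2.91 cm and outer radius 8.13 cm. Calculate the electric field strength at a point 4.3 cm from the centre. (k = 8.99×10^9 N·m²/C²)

Take a concentric spherical Gaussian surface of radius r = 4.3 cm (within the shell material, 2.91 cm < r < 8.13 cm).
Only the shell between 2.91 cm and r is enclosed: Q_enc = ρ·(4π/3)(r³ − a³) = (1.40e-4)·(4π/3)·((0.043)³ − (0.0291)³) = 3.217×10^-8 C.
Applying ∮E·dA = Q_enc/ε₀ with Φ = E(4πr²):
E = k|Q_enc|/r² = (8.99×10^9)(3.217e-8)/(0.043)² = 1.56×10^5 N/C.

1.56×10^5 V/m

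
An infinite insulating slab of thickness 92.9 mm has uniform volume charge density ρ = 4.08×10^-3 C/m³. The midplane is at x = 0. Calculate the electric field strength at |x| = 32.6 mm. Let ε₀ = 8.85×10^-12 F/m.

E ≈ 1.50×10^7 N/C

By symmetry E is perpendicular to the slab. A Gaussian pillbox from −32.6 mm to +32.6 mm (face area A) lies entirely within the slab.
Q_enc = ρ·(2x)·A and flux = 2EA, so 2EA = 2ρxA/ε₀ ⇒ E = |ρ|x/ε₀.
E = (4.08e-3)(0.0326)/(8.85×10^-12) = 1.50×10^7 N/C.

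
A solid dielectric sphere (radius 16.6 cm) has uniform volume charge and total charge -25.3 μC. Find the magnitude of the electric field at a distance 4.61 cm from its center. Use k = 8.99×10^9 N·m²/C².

|E| ≈ 2.29×10^6 N/C

By spherical symmetry E is radial; choose a Gaussian sphere of radius r = 4.61 cm (r < R).
For a uniform sphere the enclosed fraction is (r/R)³, so Q_enc = (-25.3 μC)(0.0461/0.166)³ = -5.419×10^-7 C.
Gauss's law: E·4πr² = Q_enc/ε₀.
E = k|Q_enc|/r² = (8.99×10^9)(5.419×10^-7)/(0.0461)² = 2.29e6 N/C.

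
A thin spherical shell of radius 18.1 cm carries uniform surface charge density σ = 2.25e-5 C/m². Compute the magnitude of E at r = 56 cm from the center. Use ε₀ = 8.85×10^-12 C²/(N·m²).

E ≈ 2.66e5 V/m

Symmetry ⇒ E = E(r) r̂. Gaussian sphere of radius r = 56 cm (r > 18.1 cm).
The entire shell is enclosed: Q_enc = σ·4πR² = (2.25×10^-5)·4π·(0.181)² = 9.263×10^-6 C.
Since E is radial and uniform over the Gaussian sphere, Φ = E·4πr² = Q_enc/ε₀.
E = |Q_enc|/(4πε₀r²) = (9.263e-6)/(4π·8.85×10^-12·(0.56)²) = 2.66e5 N/C.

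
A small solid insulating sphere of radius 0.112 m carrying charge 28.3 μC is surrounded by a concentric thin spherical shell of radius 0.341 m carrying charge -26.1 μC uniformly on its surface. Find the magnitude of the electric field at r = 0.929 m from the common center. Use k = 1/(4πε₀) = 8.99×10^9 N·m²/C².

E = 2.29×10^4 N/C

Symmetry ⇒ E = E(r) r̂. Gaussian sphere of radius r = 0.929 m (r > 0.341 m, enclosing both).
Q_enc = (28.3 μC) + (-26.1 μC) = 2.20e-6 C.
Applying ∮E·dA = Q_enc/ε₀ with Φ = E(4πr²):
E = k|Q_enc|/r² = (8.99×10^9)(2.20×10^-6)/(0.929)² = 2.29×10^4 N/C.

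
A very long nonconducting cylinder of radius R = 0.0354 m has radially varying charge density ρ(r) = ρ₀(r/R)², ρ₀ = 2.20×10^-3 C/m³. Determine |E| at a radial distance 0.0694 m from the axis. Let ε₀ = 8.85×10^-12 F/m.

Coaxial Gaussian cylinder, radius r = 0.0694 m, length L (r > R, full charge per length enclosed).
λ_enc = 2π ∫₀^R ρ₀(r'/R)^2 r' dr' = 2πρ₀R²/4 = 4.331e-6 C/m.
Since E is radial and uniform over the curved surface, Φ = E·2πrL = Q_enc/ε₀ = λ_enc L/ε₀.
E = |λ_enc|/(2πε₀r) = (4.331×10^-6)/(2π·8.85×10^-12·0.0694) = 1.12×10^6 N/C.

1.12×10^6 V/m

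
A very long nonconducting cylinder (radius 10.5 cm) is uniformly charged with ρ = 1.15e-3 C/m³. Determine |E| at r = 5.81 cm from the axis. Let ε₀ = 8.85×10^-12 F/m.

|E| ≈ 3.77×10^6 N/C

Coaxial Gaussian cylinder, radius r = 5.81 cm, length L (r < R).
Enclosed charge per unit length: λ_enc = ρ·πr² = (1.15×10^-3)π(0.0581)² = 1.22×10^-5 C/m.
By Gauss's law (flux through the curved wall only), E·2πrL = λ_enc L/ε₀.
E = |λ_enc|/(2πε₀r) = (1.22×10^-5)/(2π·8.85×10^-12·0.0581) = 3.77×10^6 N/C.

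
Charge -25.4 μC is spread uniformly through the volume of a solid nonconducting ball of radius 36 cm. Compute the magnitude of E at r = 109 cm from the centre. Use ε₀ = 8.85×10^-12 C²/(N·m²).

Symmetry ⇒ E = E(r) r̂. Gaussian sphere of radius r = 109 cm (r > R, so the entire charge is enclosed).
Q_enc = -25.4 μC = -2.54×10^-5 C.
Applying ∮E·dA = Q_enc/ε₀ with Φ = E(4πr²):
E = |Q_enc|/(4πε₀r²) = (2.54e-5)/(4π·8.85×10^-12·(1.09)²) = 1.92×10^5 N/C.

|E| ≈ 1.92e5 N/C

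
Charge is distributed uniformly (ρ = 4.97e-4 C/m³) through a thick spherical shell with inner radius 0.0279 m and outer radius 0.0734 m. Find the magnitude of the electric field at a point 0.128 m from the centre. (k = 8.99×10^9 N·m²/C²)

By spherical symmetry E is radial; choose a Gaussian sphere of radius r = 0.128 m (r > 0.0734 m, enclosing the whole shell).
Q_enc = ρ·(4π/3)(b³ − a³) = (4.97×10^-4)·(4π/3)·((0.0734)³ − (0.0279)³) = 7.78×10^-7 C.
By Gauss's law, ∮E·dA = E·4πr² = Q_enc/ε₀.
E = k|Q_enc|/r² = (8.99×10^9)(7.78×10^-7)/(0.128)² = 4.27e5 N/C.

E = 4.27×10^5 N/C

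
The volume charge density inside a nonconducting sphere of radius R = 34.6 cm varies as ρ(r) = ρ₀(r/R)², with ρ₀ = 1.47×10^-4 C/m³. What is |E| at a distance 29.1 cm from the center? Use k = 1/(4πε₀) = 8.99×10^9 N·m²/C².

|E| = 6.84e5 V/m

By spherical symmetry E is radial; choose a Gaussian sphere of radius r = 29.1 cm (r < R).
Q_enc = ∫₀^r ρ(r')·4πr'² dr' = (4πρ₀/R²) ∫₀^r r'^4 dr' = 4πρ₀ r^5/(5·R²) = 6.44×10^-6 C.
Applying ∮E·dA = Q_enc/ε₀ with Φ = E(4πr²):
E = k|Q_enc|/r² = (8.99×10^9)(6.44×10^-6)/(0.291)² = 6.84e5 N/C.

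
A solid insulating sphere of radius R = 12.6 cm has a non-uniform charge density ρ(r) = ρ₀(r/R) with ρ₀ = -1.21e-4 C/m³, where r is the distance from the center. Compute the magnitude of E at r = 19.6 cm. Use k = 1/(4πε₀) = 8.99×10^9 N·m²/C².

|E| = 1.78×10^5 N/C

Symmetry ⇒ E = E(r) r̂. Gaussian sphere of radius r = 19.6 cm (r > R, all charge enclosed).
Q_enc = 4π ∫₀^R ρ₀(r'/R)^1 r'² dr' = 4πρ₀R³/4 = -7.604×10^-7 C.
By Gauss's law, ∮E·dA = E·4πr² = Q_enc/ε₀.
E = k|Q_enc|/r² = (8.99×10^9)(7.604×10^-7)/(0.196)² = 1.78×10^5 N/C.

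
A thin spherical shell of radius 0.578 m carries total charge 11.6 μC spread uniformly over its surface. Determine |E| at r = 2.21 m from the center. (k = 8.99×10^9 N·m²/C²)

|E| = 2.14e4 N/C

By spherical symmetry E is radial; choose a Gaussian sphere of radius r = 2.21 m (r > 0.578 m).
The entire shell is enclosed: Q_enc = 1.16×10^-5 C.
By Gauss's law, ∮E·dA = E·4πr² = Q_enc/ε₀.
E = k|Q_enc|/r² = (8.99×10^9)(1.16×10^-5)/(2.21)² = 2.14e4 N/C.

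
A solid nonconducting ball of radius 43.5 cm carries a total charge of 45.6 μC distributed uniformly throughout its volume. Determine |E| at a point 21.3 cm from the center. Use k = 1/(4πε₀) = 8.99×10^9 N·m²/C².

Use a concentric Gaussian sphere at r = 21.3 cm (r < R).
For a uniform sphere the enclosed fraction is (r/R)³, so Q_enc = (45.6 μC)(0.213/0.435)³ = 5.353×10^-6 C.
Gauss's law: E·4πr² = Q_enc/ε₀.
E = k|Q_enc|/r² = (8.99×10^9)(5.353×10^-6)/(0.213)² = 1.06×10^6 N/C.

|E| ≈ 1.06×10^6 N/C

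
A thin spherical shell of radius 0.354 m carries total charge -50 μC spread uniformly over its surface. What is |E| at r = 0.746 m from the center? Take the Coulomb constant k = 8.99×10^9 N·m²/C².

Use a concentric Gaussian sphere at r = 0.746 m (r > 0.354 m).
The entire shell is enclosed: Q_enc = -5.00e-5 C.
Since E is radial and uniform over the Gaussian sphere, Φ = E·4πr² = Q_enc/ε₀.
E = k|Q_enc|/r² = (8.99×10^9)(5.00×10^-5)/(0.746)² = 8.08×10^5 N/C.

|E| = 8.08e5 V/m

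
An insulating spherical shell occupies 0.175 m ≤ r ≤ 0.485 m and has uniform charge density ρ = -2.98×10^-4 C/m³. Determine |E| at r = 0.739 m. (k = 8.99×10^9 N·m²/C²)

Use a concentric Gaussian sphere at r = 0.739 m (r > 0.485 m, enclosing the whole shell).
Q_enc = ρ·(4π/3)(b³ − a³) = (-2.98×10^-4)·(4π/3)·((0.485)³ − (0.175)³) = -1.357e-4 C.
Applying ∮E·dA = Q_enc/ε₀ with Φ = E(4πr²):
E = k|Q_enc|/r² = (8.99×10^9)(1.357e-4)/(0.739)² = 2.23×10^6 N/C.

E ≈ 2.23×10^6 N/C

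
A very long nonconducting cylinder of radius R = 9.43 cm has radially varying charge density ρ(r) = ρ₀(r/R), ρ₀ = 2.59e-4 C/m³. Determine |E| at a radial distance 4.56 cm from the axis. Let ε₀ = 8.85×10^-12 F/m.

By cylindrical symmetry E is radial; use a coaxial Gaussian cylinder of radius 4.56 cm and length L (r < R).
Integrating ρ over the cross-section to radius r: λ_enc = (2πρ₀/R) ∫₀^r r'^2 dr' = 2πρ₀ r^3/(3·R) = 5.454×10^-7 C/m.
Since E is radial and uniform over the curved surface, Φ = E·2πrL = Q_enc/ε₀ = λ_enc L/ε₀.
E = |λ_enc|/(2πε₀r) = (5.454×10^-7)/(2π·8.85×10^-12·0.0456) = 2.15×10^5 N/C.

|E| = 2.15×10^5 N/C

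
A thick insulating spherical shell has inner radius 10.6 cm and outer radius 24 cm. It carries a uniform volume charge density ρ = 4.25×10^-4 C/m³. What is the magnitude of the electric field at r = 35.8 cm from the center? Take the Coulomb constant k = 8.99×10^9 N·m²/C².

|E| = 1.58e6 N/C

By spherical symmetry E is radial; choose a Gaussian sphere of radius r = 35.8 cm (r > 24 cm, enclosing the whole shell).
Q_enc = ρ·(4π/3)(b³ − a³) = (4.25×10^-4)·(4π/3)·((0.24)³ − (0.106)³) = 2.249e-5 C.
By Gauss's law, ∮E·dA = E·4πr² = Q_enc/ε₀.
E = k|Q_enc|/r² = (8.99×10^9)(2.249e-5)/(0.358)² = 1.58e6 N/C.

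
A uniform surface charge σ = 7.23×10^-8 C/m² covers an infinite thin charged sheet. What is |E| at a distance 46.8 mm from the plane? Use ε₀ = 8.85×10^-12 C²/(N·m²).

|E| = 4.08e3 N/C

By planar symmetry E is perpendicular to the sheet and uniform; use a Gaussian pillbox with flat faces of area A on each side of the sheet.
Flux Φ = 2EA and Q_enc = σA, so 2EA = σA/ε₀ ⇒ E = |σ|/(2ε₀), independent of distance.
E = |σ|/(2ε₀) = (7.23e-8)/(2·8.85×10^-12) = 4.08×10^3 N/C.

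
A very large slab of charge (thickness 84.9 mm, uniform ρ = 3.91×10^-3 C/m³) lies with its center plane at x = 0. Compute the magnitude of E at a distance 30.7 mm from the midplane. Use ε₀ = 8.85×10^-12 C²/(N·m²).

|E| ≈ 1.36×10^7 N/C

By symmetry E is perpendicular to the slab. A Gaussian pillbox from −30.7 mm to +30.7 mm (face area A) lies entirely within the slab.
Q_enc = ρ·(2x)·A and flux = 2EA, so 2EA = 2ρxA/ε₀ ⇒ E = |ρ|x/ε₀.
E = (3.91e-3)(0.0307)/(8.85×10^-12) = 1.36×10^7 N/C.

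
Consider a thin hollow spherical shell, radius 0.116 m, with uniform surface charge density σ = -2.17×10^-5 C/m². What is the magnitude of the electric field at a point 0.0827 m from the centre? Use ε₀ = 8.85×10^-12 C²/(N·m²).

Symmetry ⇒ E = E(r) r̂. Gaussian sphere of radius r = 0.0827 m (inside the shell, r < 0.116 m).
No charge lies within this surface, so Q_enc = 0 and Gauss's law gives E·4πr² = 0 ⇒ E = 0.

|E| = 0 V/m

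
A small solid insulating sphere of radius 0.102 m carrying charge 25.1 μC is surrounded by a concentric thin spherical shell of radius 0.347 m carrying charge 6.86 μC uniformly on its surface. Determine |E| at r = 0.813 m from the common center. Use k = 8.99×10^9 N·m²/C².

Symmetry ⇒ E = E(r) r̂. Gaussian sphere of radius r = 0.813 m (r > 0.347 m, enclosing both).
Q_enc = (25.1 μC) + (6.86 μC) = 3.196×10^-5 C.
By Gauss's law, ∮E·dA = E·4πr² = Q_enc/ε₀.
E = k|Q_enc|/r² = (8.99×10^9)(3.196e-5)/(0.813)² = 4.35×10^5 N/C.

|E| ≈ 4.35×10^5 V/m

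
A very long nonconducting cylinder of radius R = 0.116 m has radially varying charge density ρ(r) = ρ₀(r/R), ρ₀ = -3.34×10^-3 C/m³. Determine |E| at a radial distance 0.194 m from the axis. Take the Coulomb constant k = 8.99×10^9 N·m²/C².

By cylindrical symmetry E is radial; use a coaxial Gaussian cylinder of radius 0.194 m and length L (r > R, full charge per length enclosed).
λ_enc = 2π ∫₀^R ρ₀(r'/R)^1 r' dr' = 2πρ₀R²/3 = -9.413×10^-5 C/m.
Applying ∮E·dA = Q_enc/ε₀ with the end caps contributing no flux:
E = 2k|λ_enc|/r = 2(8.99×10^9)(9.413e-5)/(0.194) = 8.72e6 N/C.

|E| ≈ 8.72e6 N/C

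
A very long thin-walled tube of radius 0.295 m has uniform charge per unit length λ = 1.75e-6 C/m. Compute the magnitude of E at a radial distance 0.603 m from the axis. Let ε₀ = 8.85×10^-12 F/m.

Choose a coaxial cylinder of radius r = 0.603 m (arbitrary length L) as the Gaussian surface (r > 0.295 m).
The full line charge is enclosed: λ_enc = 1.75e-6 C/m.
By Gauss's law (flux through the curved wall only), E·2πrL = λ_enc L/ε₀.
E = |λ_enc|/(2πε₀r) = (1.75e-6)/(2π·8.85×10^-12·0.603) = 5.22×10^4 N/C.

E ≈ 5.22e4 V/m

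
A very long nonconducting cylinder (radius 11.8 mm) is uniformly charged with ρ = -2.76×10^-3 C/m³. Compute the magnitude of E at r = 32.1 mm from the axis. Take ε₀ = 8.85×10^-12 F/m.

E ≈ 6.76e5 V/m

Choose a coaxial cylinder of radius r = 32.1 mm (arbitrary length L) as the Gaussian surface (r > 11.8 mm, full cross-section enclosed).
λ_enc = ρ·πR² = (-2.76e-3)π(0.0118)² = -1.207e-6 C/m.
Applying ∮E·dA = Q_enc/ε₀ with the end caps contributing no flux:
E = |λ_enc|/(2πε₀r) = (1.207e-6)/(2π·8.85×10^-12·0.0321) = 6.76×10^5 N/C.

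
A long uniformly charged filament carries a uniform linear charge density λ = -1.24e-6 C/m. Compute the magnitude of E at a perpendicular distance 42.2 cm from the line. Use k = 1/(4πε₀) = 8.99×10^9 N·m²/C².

5.28×10^4 N/C

Choose a coaxial cylinder of radius r = 42.2 cm (arbitrary length L) as the Gaussian surface.
Q_enc = λL, so λ_enc = -1.24e-6 C/m.
Applying ∮E·dA = Q_enc/ε₀ with the end caps contributing no flux:
E = 2k|λ_enc|/r = 2(8.99×10^9)(1.24×10^-6)/(0.422) = 5.28e4 N/C.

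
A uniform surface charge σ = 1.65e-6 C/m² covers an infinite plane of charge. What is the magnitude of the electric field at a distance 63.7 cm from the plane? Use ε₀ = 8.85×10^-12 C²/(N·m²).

Choose a cylindrical pillbox piercing the sheet, end faces (area A) parallel to it.
Flux Φ = 2EA and Q_enc = σA, so 2EA = σA/ε₀ ⇒ E = |σ|/(2ε₀), independent of distance.
E = |σ|/(2ε₀) = (1.65×10^-6)/(2·8.85×10^-12) = 9.32×10^4 N/C.

9.32e4 N/C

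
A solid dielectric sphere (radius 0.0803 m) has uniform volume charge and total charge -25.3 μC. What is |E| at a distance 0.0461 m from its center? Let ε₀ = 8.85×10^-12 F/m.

|E| = 2.03×10^7 N/C

By spherical symmetry E is radial; choose a Gaussian sphere of radius r = 0.0461 m (r < R).
Only the charge within r is enclosed: Q_enc = Q·(r/R)³ = (-25.3 μC)·(0.0461 m/0.0803 m)³ = -4.787×10^-6 C.
Applying ∮E·dA = Q_enc/ε₀ with Φ = E(4πr²):
E = |Q_enc|/(4πε₀r²) = (4.787e-6)/(4π·8.85×10^-12·(0.0461)²) = 2.03×10^7 N/C.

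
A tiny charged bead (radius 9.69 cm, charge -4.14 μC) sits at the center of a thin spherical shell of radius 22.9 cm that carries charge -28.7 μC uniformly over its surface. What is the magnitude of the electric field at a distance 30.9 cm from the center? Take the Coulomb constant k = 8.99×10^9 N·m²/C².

Symmetry ⇒ E = E(r) r̂. Gaussian sphere of radius r = 30.9 cm (r > 22.9 cm, enclosing both).
Q_enc = (-4.14 μC) + (-28.7 μC) = -3.284×10^-5 C.
Gauss's law: E·4πr² = Q_enc/ε₀.
E = k|Q_enc|/r² = (8.99×10^9)(3.284×10^-5)/(0.309)² = 3.09×10^6 N/C.

3.09e6 V/m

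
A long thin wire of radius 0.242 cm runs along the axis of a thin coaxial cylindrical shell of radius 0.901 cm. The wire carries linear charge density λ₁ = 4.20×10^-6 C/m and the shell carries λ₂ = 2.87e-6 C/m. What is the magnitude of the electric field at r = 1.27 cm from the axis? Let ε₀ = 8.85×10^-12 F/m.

1.00×10^7 V/m

By cylindrical symmetry E is radial; use a coaxial Gaussian cylinder of radius 1.27 cm and length L (r > 0.901 cm, enclosing both).
λ_enc = λ₁ + λ₂ = (4.20×10^-6) + (2.87×10^-6) = 7.07×10^-6 C/m.
Applying ∮E·dA = Q_enc/ε₀ with the end caps contributing no flux:
E = |λ_enc|/(2πε₀r) = (7.07×10^-6)/(2π·8.85×10^-12·0.0127) = 1.00e7 N/C.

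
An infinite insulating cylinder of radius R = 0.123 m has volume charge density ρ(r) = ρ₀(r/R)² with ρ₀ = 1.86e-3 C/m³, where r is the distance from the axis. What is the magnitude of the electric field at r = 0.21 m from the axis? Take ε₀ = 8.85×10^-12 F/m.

Coaxial Gaussian cylinder, radius r = 0.21 m, length L (r > R, full charge per length enclosed).
λ_enc = 2π ∫₀^R ρ₀(r'/R)^2 r' dr' = 2πρ₀R²/4 = 4.42×10^-5 C/m.
Applying ∮E·dA = Q_enc/ε₀ with the end caps contributing no flux:
E = |λ_enc|/(2πε₀r) = (4.42e-5)/(2π·8.85×10^-12·0.21) = 3.79e6 N/C.

|E| ≈ 3.79e6 N/C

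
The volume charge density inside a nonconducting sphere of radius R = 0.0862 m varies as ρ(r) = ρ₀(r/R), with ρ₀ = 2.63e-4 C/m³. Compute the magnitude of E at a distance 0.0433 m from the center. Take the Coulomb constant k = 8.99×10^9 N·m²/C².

1.62e5 V/m

By spherical symmetry E is radial; choose a Gaussian sphere of radius r = 0.0433 m (r < R).
Integrate the density: Q_enc = 4π ∫₀^r ρ₀(r'/R)^1 r'² dr' = 4πρ₀ r^4/(4·R) = 3.369×10^-8 C.
Since E is radial and uniform over the Gaussian sphere, Φ = E·4πr² = Q_enc/ε₀.
E = k|Q_enc|/r² = (8.99×10^9)(3.369×10^-8)/(0.0433)² = 1.62e5 N/C.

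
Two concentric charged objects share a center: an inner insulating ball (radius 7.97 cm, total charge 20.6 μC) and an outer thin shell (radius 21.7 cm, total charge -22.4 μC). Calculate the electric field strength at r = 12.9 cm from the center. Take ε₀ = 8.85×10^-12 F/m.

Use a concentric Gaussian sphere at r = 12.9 cm (between the bodies, 7.97 cm < r < 21.7 cm).
Only the inner charge is enclosed; the outer shell contributes nothing inside itself. Q_enc = 20.6 μC = 2.06×10^-5 C.
Gauss's law: E·4πr² = Q_enc/ε₀.
E = |Q_enc|/(4πε₀r²) = (2.06×10^-5)/(4π·8.85×10^-12·(0.129)²) = 1.11×10^7 N/C.

E = 1.11×10^7 V/m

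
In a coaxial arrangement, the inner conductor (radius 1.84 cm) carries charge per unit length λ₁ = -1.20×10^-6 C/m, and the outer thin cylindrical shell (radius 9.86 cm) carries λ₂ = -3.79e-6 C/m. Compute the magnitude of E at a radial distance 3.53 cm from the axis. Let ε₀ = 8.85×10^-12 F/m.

|E| ≈ 6.11×10^5 V/m

Choose a coaxial cylinder of radius r = 3.53 cm (arbitrary length L) as the Gaussian surface (between the conductors, 1.84 cm < r < 9.86 cm).
The shell at 9.86 cm lies outside the Gaussian surface, so λ_enc = λ₁ = -1.20×10^-6 C/m.
Gauss's law: E·2πrL = λ_enc L/ε₀.
E = |λ_enc|/(2πε₀r) = (1.20×10^-6)/(2π·8.85×10^-12·0.0353) = 6.11×10^5 N/C.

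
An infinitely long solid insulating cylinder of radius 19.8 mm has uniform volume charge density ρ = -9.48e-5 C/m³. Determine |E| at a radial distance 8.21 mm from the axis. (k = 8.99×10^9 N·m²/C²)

4.40e4 N/C

By cylindrical symmetry E is radial; use a coaxial Gaussian cylinder of radius 8.21 mm and length L (r < R).
Charge inside radius r per length L is ρ·πr²·L, so λ_enc = ρπr² = -2.007×10^-8 C/m.
Since E is radial and uniform over the curved surface, Φ = E·2πrL = Q_enc/ε₀ = λ_enc L/ε₀.
E = 2k|λ_enc|/r = 2(8.99×10^9)(2.007×10^-8)/(0.00821) = 4.40e4 N/C.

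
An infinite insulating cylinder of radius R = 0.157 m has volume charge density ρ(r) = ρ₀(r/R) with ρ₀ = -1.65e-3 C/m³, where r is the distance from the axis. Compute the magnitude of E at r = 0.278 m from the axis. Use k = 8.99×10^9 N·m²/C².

E = 5.51e6 N/C

By cylindrical symmetry E is radial; use a coaxial Gaussian cylinder of radius 0.278 m and length L (r > R, full charge per length enclosed).
λ_enc = 2π ∫₀^R ρ₀(r'/R)^1 r' dr' = 2πρ₀R²/3 = -8.518e-5 C/m.
Applying ∮E·dA = Q_enc/ε₀ with the end caps contributing no flux:
E = 2k|λ_enc|/r = 2(8.99×10^9)(8.518e-5)/(0.278) = 5.51×10^6 N/C.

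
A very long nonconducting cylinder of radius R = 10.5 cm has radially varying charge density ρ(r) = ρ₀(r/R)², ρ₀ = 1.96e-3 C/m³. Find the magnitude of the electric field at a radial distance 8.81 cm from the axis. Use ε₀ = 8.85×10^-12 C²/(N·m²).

By cylindrical symmetry E is radial; use a coaxial Gaussian cylinder of radius 8.81 cm and length L (r < R).
Integrating ρ over the cross-section to radius r: λ_enc = (2πρ₀/R²) ∫₀^r r'^3 dr' = 2πρ₀ r^4/(4·R²) = 1.682×10^-5 C/m.
Applying ∮E·dA = Q_enc/ε₀ with the end caps contributing no flux:
E = |λ_enc|/(2πε₀r) = (1.682e-5)/(2π·8.85×10^-12·0.0881) = 3.43×10^6 N/C.

E ≈ 3.43×10^6 N/C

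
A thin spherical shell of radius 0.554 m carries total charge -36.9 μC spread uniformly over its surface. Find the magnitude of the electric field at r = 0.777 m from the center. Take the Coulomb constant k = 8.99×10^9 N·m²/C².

|E| ≈ 5.49×10^5 N/C

Symmetry ⇒ E = E(r) r̂. Gaussian sphere of radius r = 0.777 m (r > 0.554 m).
The entire shell is enclosed: Q_enc = -3.69×10^-5 C.
Since E is radial and uniform over the Gaussian sphere, Φ = E·4πr² = Q_enc/ε₀.
E = k|Q_enc|/r² = (8.99×10^9)(3.69×10^-5)/(0.777)² = 5.49e5 N/C.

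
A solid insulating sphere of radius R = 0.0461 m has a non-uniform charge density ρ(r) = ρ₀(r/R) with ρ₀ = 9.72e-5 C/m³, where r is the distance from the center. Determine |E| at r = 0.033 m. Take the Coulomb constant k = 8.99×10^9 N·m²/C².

|E| = 6.48×10^4 N/C

By spherical symmetry E is radial; choose a Gaussian sphere of radius r = 0.033 m (r < R).
Q_enc = ∫₀^r ρ(r')·4πr'² dr' = (4πρ₀/R) ∫₀^r r'^3 dr' = 4πρ₀ r^4/(4·R) = 7.855e-9 C.
By Gauss's law, ∮E·dA = E·4πr² = Q_enc/ε₀.
E = k|Q_enc|/r² = (8.99×10^9)(7.855e-9)/(0.033)² = 6.48×10^4 N/C.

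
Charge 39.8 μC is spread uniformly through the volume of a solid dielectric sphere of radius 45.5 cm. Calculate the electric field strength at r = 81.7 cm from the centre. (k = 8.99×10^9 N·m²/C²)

Symmetry ⇒ E = E(r) r̂. Gaussian sphere of radius r = 81.7 cm (r > R, so the entire charge is enclosed).
Q_enc = 39.8 μC = 3.98×10^-5 C.
Since E is radial and uniform over the Gaussian sphere, Φ = E·4πr² = Q_enc/ε₀.
E = k|Q_enc|/r² = (8.99×10^9)(3.98×10^-5)/(0.817)² = 5.36e5 N/C.

E = 5.36×10^5 V/m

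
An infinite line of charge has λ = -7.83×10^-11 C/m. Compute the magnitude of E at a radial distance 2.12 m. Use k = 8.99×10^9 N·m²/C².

Take a coaxial cylindrical Gaussian surface of radius r = 2.12 m and length L.
Q_enc = λL, so λ_enc = -7.83×10^-11 C/m.
By Gauss's law (flux through the curved wall only), E·2πrL = λ_enc L/ε₀.
E = 2k|λ_enc|/r = 2(8.99×10^9)(7.83×10^-11)/(2.12) = 0.664 N/C.

0.664 N/C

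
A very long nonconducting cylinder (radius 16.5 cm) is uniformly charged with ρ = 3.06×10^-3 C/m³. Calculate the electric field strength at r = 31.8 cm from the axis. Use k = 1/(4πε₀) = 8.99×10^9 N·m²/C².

Choose a coaxial cylinder of radius r = 31.8 cm (arbitrary length L) as the Gaussian surface (r > 16.5 cm, full cross-section enclosed).
λ_enc = ρ·πR² = (3.06×10^-3)π(0.165)² = 2.617e-4 C/m.
Applying ∮E·dA = Q_enc/ε₀ with the end caps contributing no flux:
E = 2k|λ_enc|/r = 2(8.99×10^9)(2.617×10^-4)/(0.318) = 1.48e7 N/C.

E ≈ 1.48×10^7 V/m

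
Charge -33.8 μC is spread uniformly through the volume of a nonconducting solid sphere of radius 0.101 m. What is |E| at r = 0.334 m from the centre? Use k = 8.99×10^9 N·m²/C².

Take a concentric spherical Gaussian surface of radius r = 0.334 m (r > R, so the entire charge is enclosed).
Q_enc = -33.8 μC = -3.38e-5 C.
Since E is radial and uniform over the Gaussian sphere, Φ = E·4πr² = Q_enc/ε₀.
E = k|Q_enc|/r² = (8.99×10^9)(3.38×10^-5)/(0.334)² = 2.72e6 N/C.

E ≈ 2.72e6 N/C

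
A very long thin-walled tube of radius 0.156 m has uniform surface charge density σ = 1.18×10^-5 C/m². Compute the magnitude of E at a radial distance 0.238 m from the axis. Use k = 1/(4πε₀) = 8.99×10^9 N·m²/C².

E ≈ 8.74×10^5 N/C

By cylindrical symmetry E is radial; use a coaxial Gaussian cylinder of radius 0.238 m and length L (r > 0.156 m).
The whole shell is enclosed: λ_enc = σ·2πR = (1.18×10^-5)·2π·(0.156) = 1.157×10^-5 C/m.
Applying ∮E·dA = Q_enc/ε₀ with the end caps contributing no flux:
E = 2k|λ_enc|/r = 2(8.99×10^9)(1.157×10^-5)/(0.238) = 8.74×10^5 N/C.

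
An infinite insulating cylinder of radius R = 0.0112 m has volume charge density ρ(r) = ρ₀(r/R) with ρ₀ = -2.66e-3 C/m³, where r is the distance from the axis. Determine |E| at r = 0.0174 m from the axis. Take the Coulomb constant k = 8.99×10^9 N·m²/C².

7.22×10^5 N/C

Take a coaxial cylindrical Gaussian surface of radius r = 0.0174 m and length L (r > R, full charge per length enclosed).
λ_enc = 2π ∫₀^R ρ₀(r'/R)^1 r' dr' = 2πρ₀R²/3 = -6.988×10^-7 C/m.
Gauss's law: E·2πrL = λ_enc L/ε₀.
E = 2k|λ_enc|/r = 2(8.99×10^9)(6.988×10^-7)/(0.0174) = 7.22×10^5 N/C.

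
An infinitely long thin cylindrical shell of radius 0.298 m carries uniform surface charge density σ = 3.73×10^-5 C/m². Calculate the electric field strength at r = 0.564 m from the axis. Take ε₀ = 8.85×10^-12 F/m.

By cylindrical symmetry E is radial; use a coaxial Gaussian cylinder of radius 0.564 m and length L (r > 0.298 m).
The whole shell is enclosed: λ_enc = σ·2πR = (3.73e-5)·2π·(0.298) = 6.984×10^-5 C/m.
Applying ∮E·dA = Q_enc/ε₀ with the end caps contributing no flux:
E = |λ_enc|/(2πε₀r) = (6.984×10^-5)/(2π·8.85×10^-12·0.564) = 2.23×10^6 N/C.

E = 2.23e6 V/m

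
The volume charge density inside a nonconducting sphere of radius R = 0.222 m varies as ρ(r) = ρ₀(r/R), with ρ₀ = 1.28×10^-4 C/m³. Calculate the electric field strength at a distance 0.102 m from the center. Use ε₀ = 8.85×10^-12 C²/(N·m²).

E = 1.69e5 N/C

Take a concentric spherical Gaussian surface of radius r = 0.102 m (r < R).
Integrate the density: Q_enc = 4π ∫₀^r ρ₀(r'/R)^1 r'² dr' = 4πρ₀ r^4/(4·R) = 1.961×10^-7 C.
By Gauss's law, ∮E·dA = E·4πr² = Q_enc/ε₀.
E = |Q_enc|/(4πε₀r²) = (1.961×10^-7)/(4π·8.85×10^-12·(0.102)²) = 1.69×10^5 N/C.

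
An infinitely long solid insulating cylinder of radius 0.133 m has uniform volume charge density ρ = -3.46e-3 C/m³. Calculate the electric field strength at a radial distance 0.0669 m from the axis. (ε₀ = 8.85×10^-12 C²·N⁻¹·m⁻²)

Coaxial Gaussian cylinder, radius r = 0.0669 m, length L (r < R).
Charge inside radius r per length L is ρ·πr²·L, so λ_enc = ρπr² = -4.865×10^-5 C/m.
Applying ∮E·dA = Q_enc/ε₀ with the end caps contributing no flux:
E = |λ_enc|/(2πε₀r) = (4.865×10^-5)/(2π·8.85×10^-12·0.0669) = 1.31e7 N/C.

E ≈ 1.31e7 N/C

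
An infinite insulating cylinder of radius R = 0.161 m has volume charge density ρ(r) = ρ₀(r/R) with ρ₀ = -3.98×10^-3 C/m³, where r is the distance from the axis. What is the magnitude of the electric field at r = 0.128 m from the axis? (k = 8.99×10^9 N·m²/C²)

E = 1.53×10^7 V/m

Coaxial Gaussian cylinder, radius r = 0.128 m, length L (r < R).
λ_enc = ∫₀^r ρ(r')·2πr' dr' = (2πρ₀/R)·r^3/3 = -1.086×10^-4 C/m.
Applying ∮E·dA = Q_enc/ε₀ with the end caps contributing no flux:
E = 2k|λ_enc|/r = 2(8.99×10^9)(1.086e-4)/(0.128) = 1.53×10^7 N/C.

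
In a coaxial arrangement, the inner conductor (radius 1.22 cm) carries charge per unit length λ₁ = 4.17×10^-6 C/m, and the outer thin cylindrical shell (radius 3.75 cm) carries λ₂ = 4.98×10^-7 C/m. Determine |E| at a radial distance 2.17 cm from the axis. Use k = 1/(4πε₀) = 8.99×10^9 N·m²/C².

Take a coaxial cylindrical Gaussian surface of radius r = 2.17 cm and length L (between the conductors, 1.22 cm < r < 3.75 cm).
Only the inner wire is enclosed; the outer shell contributes nothing inside itself. λ_enc = λ₁ = 4.17e-6 C/m.
Gauss's law: E·2πrL = λ_enc L/ε₀.
E = 2k|λ_enc|/r = 2(8.99×10^9)(4.17×10^-6)/(0.0217) = 3.46×10^6 N/C.

E = 3.46×10^6 V/m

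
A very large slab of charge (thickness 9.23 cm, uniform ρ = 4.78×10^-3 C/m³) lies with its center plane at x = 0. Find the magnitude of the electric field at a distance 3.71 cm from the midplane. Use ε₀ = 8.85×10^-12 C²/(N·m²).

By symmetry E is perpendicular to the slab. A Gaussian pillbox from −3.71 cm to +3.71 cm (face area A) lies entirely within the slab.
Q_enc = ρ·(2x)·A and flux = 2EA, so 2EA = 2ρxA/ε₀ ⇒ E = |ρ|x/ε₀.
E = (4.78×10^-3)(0.0371)/(8.85×10^-12) = 2.00×10^7 N/C.

|E| ≈ 2.00e7 N/C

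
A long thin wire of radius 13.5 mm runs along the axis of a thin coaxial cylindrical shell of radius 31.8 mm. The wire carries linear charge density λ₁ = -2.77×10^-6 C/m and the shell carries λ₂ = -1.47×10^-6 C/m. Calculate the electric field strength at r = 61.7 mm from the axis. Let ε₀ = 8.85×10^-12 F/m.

By cylindrical symmetry E is radial; use a coaxial Gaussian cylinder of radius 61.7 mm and length L (r > 31.8 mm, enclosing both).
λ_enc = λ₁ + λ₂ = (-2.77×10^-6) + (-1.47×10^-6) = -4.24×10^-6 C/m.
Applying ∮E·dA = Q_enc/ε₀ with the end caps contributing no flux:
E = |λ_enc|/(2πε₀r) = (4.24×10^-6)/(2π·8.85×10^-12·0.0617) = 1.24×10^6 N/C.

1.24×10^6 V/m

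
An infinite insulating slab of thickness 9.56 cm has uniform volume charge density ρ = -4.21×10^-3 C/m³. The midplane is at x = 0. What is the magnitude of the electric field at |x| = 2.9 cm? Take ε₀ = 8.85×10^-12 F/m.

|E| ≈ 1.38e7 N/C

By symmetry E is perpendicular to the slab. A Gaussian pillbox from −2.9 cm to +2.9 cm (face area A) lies entirely within the slab.
Q_enc = ρ·(2x)·A and flux = 2EA, so 2EA = 2ρxA/ε₀ ⇒ E = |ρ|x/ε₀.
E = (4.21×10^-3)(0.029)/(8.85×10^-12) = 1.38×10^7 N/C.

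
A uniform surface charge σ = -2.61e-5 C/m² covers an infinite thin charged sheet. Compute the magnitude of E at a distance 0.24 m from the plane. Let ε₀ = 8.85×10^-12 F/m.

E ≈ 1.47×10^6 N/C

Choose a cylindrical pillbox piercing the sheet, end faces (area A) parallel to it.
Only the two end caps contribute flux: Φ = 2EA. With Q_enc = σA, Gauss's law gives E = |σ|/(2ε₀).
E = |σ|/(2ε₀) = (2.61×10^-5)/(2·8.85×10^-12) = 1.47×10^6 N/C.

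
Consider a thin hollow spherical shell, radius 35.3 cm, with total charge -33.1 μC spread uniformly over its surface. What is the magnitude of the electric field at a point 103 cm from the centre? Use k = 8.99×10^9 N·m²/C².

2.80e5 N/C

Take a concentric spherical Gaussian surface of radius r = 103 cm (r > 35.3 cm).
The entire shell is enclosed: Q_enc = -3.31×10^-5 C.
By Gauss's law, ∮E·dA = E·4πr² = Q_enc/ε₀.
E = k|Q_enc|/r² = (8.99×10^9)(3.31×10^-5)/(1.03)² = 2.80×10^5 N/C.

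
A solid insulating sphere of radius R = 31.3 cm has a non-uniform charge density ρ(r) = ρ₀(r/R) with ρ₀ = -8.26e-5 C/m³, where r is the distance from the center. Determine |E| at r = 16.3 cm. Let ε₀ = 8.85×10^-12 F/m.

Take a concentric spherical Gaussian surface of radius r = 16.3 cm (r < R).
Q_enc = ∫₀^r ρ(r')·4πr'² dr' = (4πρ₀/R) ∫₀^r r'^3 dr' = 4πρ₀ r^4/(4·R) = -5.852×10^-7 C.
Since E is radial and uniform over the Gaussian sphere, Φ = E·4πr² = Q_enc/ε₀.
E = |Q_enc|/(4πε₀r²) = (5.852×10^-7)/(4π·8.85×10^-12·(0.163)²) = 1.98×10^5 N/C.

|E| = 1.98×10^5 N/C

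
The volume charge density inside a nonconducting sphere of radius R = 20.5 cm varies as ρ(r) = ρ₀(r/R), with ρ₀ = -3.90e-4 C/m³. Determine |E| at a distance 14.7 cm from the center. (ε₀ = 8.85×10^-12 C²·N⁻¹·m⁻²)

By spherical symmetry E is radial; choose a Gaussian sphere of radius r = 14.7 cm (r < R).
Integrate the density: Q_enc = 4π ∫₀^r ρ₀(r'/R)^1 r'² dr' = 4πρ₀ r^4/(4·R) = -2.791×10^-6 C.
Gauss's law: E·4πr² = Q_enc/ε₀.
E = |Q_enc|/(4πε₀r²) = (2.791×10^-6)/(4π·8.85×10^-12·(0.147)²) = 1.16×10^6 N/C.

E ≈ 1.16×10^6 V/m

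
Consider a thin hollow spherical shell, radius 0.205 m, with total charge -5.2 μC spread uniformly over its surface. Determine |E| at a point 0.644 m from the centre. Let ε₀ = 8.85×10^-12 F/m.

1.13e5 N/C

Use a concentric Gaussian sphere at r = 0.644 m (r > 0.205 m).
The entire shell is enclosed: Q_enc = -5.20e-6 C.
Applying ∮E·dA = Q_enc/ε₀ with Φ = E(4πr²):
E = |Q_enc|/(4πε₀r²) = (5.20×10^-6)/(4π·8.85×10^-12·(0.644)²) = 1.13×10^5 N/C.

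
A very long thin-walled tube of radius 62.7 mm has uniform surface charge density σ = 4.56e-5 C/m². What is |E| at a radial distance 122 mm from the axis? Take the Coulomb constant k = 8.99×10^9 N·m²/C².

Take a coaxial cylindrical Gaussian surface of radius r = 122 mm and length L (r > 62.7 mm).
The whole shell is enclosed: λ_enc = σ·2πR = (4.56e-5)·2π·(0.0627) = 1.796×10^-5 C/m.
By Gauss's law (flux through the curved wall only), E·2πrL = λ_enc L/ε₀.
E = 2k|λ_enc|/r = 2(8.99×10^9)(1.796×10^-5)/(0.122) = 2.65×10^6 N/C.

2.65×10^6 N/C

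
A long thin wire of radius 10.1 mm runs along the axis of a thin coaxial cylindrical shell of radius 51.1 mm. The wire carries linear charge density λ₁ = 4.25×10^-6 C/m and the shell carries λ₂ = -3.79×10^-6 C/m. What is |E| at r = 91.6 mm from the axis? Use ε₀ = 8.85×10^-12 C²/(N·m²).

9.03×10^4 N/C

Take a coaxial cylindrical Gaussian surface of radius r = 91.6 mm and length L (r > 51.1 mm, enclosing both).
λ_enc = λ₁ + λ₂ = (4.25×10^-6) + (-3.79×10^-6) = 4.60×10^-7 C/m.
Since E is radial and uniform over the curved surface, Φ = E·2πrL = Q_enc/ε₀ = λ_enc L/ε₀.
E = |λ_enc|/(2πε₀r) = (4.60×10^-7)/(2π·8.85×10^-12·0.0916) = 9.03×10^4 N/C.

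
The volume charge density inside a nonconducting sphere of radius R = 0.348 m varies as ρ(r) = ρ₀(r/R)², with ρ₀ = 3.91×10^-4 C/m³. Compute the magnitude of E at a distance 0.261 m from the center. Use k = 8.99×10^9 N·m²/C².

1.30e6 N/C

Symmetry ⇒ E = E(r) r̂. Gaussian sphere of radius r = 0.261 m (r < R).
Q_enc = ∫₀^r ρ(r')·4πr'² dr' = (4πρ₀/R²) ∫₀^r r'^4 dr' = 4πρ₀ r^5/(5·R²) = 9.828×10^-6 C.
By Gauss's law, ∮E·dA = E·4πr² = Q_enc/ε₀.
E = k|Q_enc|/r² = (8.99×10^9)(9.828×10^-6)/(0.261)² = 1.30×10^6 N/C.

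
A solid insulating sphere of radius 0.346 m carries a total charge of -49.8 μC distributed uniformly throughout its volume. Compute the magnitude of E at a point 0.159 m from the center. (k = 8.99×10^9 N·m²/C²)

|E| ≈ 1.72e6 N/C

By spherical symmetry E is radial; choose a Gaussian sphere of radius r = 0.159 m (r < R).
Only the charge within r is enclosed: Q_enc = Q·(r/R)³ = (-49.8 μC)·(0.159 m/0.346 m)³ = -4.833×10^-6 C.
By Gauss's law, ∮E·dA = E·4πr² = Q_enc/ε₀.
E = k|Q_enc|/r² = (8.99×10^9)(4.833×10^-6)/(0.159)² = 1.72e6 N/C.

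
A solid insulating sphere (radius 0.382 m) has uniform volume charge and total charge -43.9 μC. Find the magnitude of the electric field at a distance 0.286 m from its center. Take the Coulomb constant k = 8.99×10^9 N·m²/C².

|E| ≈ 2.02×10^6 V/m

Take a concentric spherical Gaussian surface of radius r = 0.286 m (r < R).
For a uniform sphere the enclosed fraction is (r/R)³, so Q_enc = (-43.9 μC)(0.286/0.382)³ = -1.842×10^-5 C.
By Gauss's law, ∮E·dA = E·4πr² = Q_enc/ε₀.
E = k|Q_enc|/r² = (8.99×10^9)(1.842×10^-5)/(0.286)² = 2.02×10^6 N/C.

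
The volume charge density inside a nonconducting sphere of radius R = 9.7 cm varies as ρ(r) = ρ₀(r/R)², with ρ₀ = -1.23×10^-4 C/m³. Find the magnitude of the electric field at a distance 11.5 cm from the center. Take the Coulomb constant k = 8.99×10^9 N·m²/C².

|E| ≈ 1.92×10^5 N/C

Use a concentric Gaussian sphere at r = 11.5 cm (r > R, all charge enclosed).
Q_enc = 4π ∫₀^R ρ₀(r'/R)^2 r'² dr' = 4πρ₀R³/5 = -2.821×10^-7 C.
Since E is radial and uniform over the Gaussian sphere, Φ = E·4πr² = Q_enc/ε₀.
E = k|Q_enc|/r² = (8.99×10^9)(2.821e-7)/(0.115)² = 1.92e5 N/C.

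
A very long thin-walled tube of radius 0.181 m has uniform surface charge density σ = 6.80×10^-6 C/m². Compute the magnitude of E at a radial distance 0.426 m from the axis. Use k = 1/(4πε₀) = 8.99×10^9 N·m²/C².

|E| ≈ 3.26×10^5 N/C

Coaxial Gaussian cylinder, radius r = 0.426 m, length L (r > 0.181 m).
The whole shell is enclosed: λ_enc = σ·2πR = (6.80e-6)·2π·(0.181) = 7.733×10^-6 C/m.
By Gauss's law (flux through the curved wall only), E·2πrL = λ_enc L/ε₀.
E = 2k|λ_enc|/r = 2(8.99×10^9)(7.733×10^-6)/(0.426) = 3.26×10^5 N/C.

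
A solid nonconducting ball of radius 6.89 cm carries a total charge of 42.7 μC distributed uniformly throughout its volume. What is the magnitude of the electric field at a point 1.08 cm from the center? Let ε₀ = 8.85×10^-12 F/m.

|E| = 1.27×10^7 N/C

Use a concentric Gaussian sphere at r = 1.08 cm (r < R).
For a uniform sphere the enclosed fraction is (r/R)³, so Q_enc = (42.7 μC)(0.0108/0.0689)³ = 1.645×10^-7 C.
Gauss's law: E·4πr² = Q_enc/ε₀.
E = |Q_enc|/(4πε₀r²) = (1.645×10^-7)/(4π·8.85×10^-12·(0.0108)²) = 1.27×10^7 N/C.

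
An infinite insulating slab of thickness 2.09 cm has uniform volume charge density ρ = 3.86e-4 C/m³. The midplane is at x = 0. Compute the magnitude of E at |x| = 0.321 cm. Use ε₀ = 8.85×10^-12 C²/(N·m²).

E ≈ 1.40e5 N/C

By symmetry E is perpendicular to the slab. A Gaussian pillbox from −0.321 cm to +0.321 cm (face area A) lies entirely within the slab.
Q_enc = ρ·(2x)·A and flux = 2EA, so 2EA = 2ρxA/ε₀ ⇒ E = |ρ|x/ε₀.
E = (3.86×10^-4)(0.00321)/(8.85×10^-12) = 1.40×10^5 N/C.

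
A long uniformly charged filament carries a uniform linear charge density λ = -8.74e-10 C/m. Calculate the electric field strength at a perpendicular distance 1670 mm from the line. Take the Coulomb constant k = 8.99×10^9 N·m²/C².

Coaxial Gaussian cylinder, radius r = 1670 mm, length L.
Q_enc = λL, so λ_enc = -8.74×10^-10 C/m.
By Gauss's law (flux through the curved wall only), E·2πrL = λ_enc L/ε₀.
E = 2k|λ_enc|/r = 2(8.99×10^9)(8.74×10^-10)/(1.67) = 9.41 N/C.

9.41 N/C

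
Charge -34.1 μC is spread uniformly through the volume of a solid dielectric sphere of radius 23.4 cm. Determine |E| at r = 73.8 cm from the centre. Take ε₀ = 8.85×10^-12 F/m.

5.63e5 N/C

By spherical symmetry E is radial; choose a Gaussian sphere of radius r = 73.8 cm (r > R, so the entire charge is enclosed).
Q_enc = -34.1 μC = -3.41×10^-5 C.
Applying ∮E·dA = Q_enc/ε₀ with Φ = E(4πr²):
E = |Q_enc|/(4πε₀r²) = (3.41e-5)/(4π·8.85×10^-12·(0.738)²) = 5.63×10^5 N/C.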